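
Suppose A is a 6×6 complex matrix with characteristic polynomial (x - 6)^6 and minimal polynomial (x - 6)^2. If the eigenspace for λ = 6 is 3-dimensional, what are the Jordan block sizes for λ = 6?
Block sizes for λ = 6: [2, 2, 2]

Step 1 — from the characteristic polynomial, algebraic multiplicity of λ = 6 is 6. From dim ker(A − (6)·I) = 3, there are exactly 3 Jordan blocks for λ = 6.
Step 2 — from the minimal polynomial, the factor (x − 6)^2 tells us the largest block for λ = 6 has size 2.
Step 3 — with total size 6, 3 blocks, and largest block 2, the block sizes (in nonincreasing order) are [2, 2, 2].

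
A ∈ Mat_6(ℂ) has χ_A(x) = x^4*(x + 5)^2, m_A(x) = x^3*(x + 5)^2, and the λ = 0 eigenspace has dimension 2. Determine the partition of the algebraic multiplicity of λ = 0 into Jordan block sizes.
Block sizes for λ = 0: [3, 1]

Step 1 — from the characteristic polynomial, algebraic multiplicity of λ = 0 is 4. From dim ker(A − (0)·I) = 2, there are exactly 2 Jordan blocks for λ = 0.
Step 2 — from the minimal polynomial, the factor (x − 0)^3 tells us the largest block for λ = 0 has size 3.
Step 3 — with total size 4, 2 blocks, and largest block 3, the block sizes (in nonincreasing order) are [3, 1].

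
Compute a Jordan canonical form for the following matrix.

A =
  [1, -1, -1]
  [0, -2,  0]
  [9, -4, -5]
J_3(-2)

The characteristic polynomial is
  det(x·I − A) = x^3 + 6*x^2 + 12*x + 8 = (x + 2)^3

Eigenvalues and multiplicities (the geometric multiplicity of λ is n − rank(A − λI), which equals the number of Jordan blocks for λ):
  λ = -2: algebraic multiplicity = 3, geometric multiplicity = 1

Determining the block sizes for each eigenvalue:
  λ = -2: one block (gm = 1), so the single block has size am = 3 → block sizes [3]

Assembling the blocks gives a Jordan form
J =
  [-2,  1,  0]
  [ 0, -2,  1]
  [ 0,  0, -2]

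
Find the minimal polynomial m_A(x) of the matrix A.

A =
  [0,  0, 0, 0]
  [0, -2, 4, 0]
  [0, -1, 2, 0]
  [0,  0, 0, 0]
x^2

The characteristic polynomial is χ_A(x) = x^4, so the eigenvalues are known. The minimal polynomial is
  m_A(x) = Π_λ (x − λ)^{k_λ}
where k_λ is the size of the *largest* Jordan block for λ (equivalently, the smallest k with (A − λI)^k v = 0 for every generalised eigenvector v of λ).

  λ = 0: largest Jordan block has size 2, contributing (x − 0)^2

So m_A(x) = x^2 = x^2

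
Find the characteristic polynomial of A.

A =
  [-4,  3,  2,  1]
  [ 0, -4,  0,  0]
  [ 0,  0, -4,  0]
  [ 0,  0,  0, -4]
x^4 + 16*x^3 + 96*x^2 + 256*x + 256

Expanding det(x·I − A) (e.g. by cofactor expansion or by noting that A is similar to its Jordan form J, which has the same characteristic polynomial as A) gives
  χ_A(x) = x^4 + 16*x^3 + 96*x^2 + 256*x + 256
which factors as (x + 4)^4. The eigenvalues (with algebraic multiplicities) are λ = -4 with multiplicity 4.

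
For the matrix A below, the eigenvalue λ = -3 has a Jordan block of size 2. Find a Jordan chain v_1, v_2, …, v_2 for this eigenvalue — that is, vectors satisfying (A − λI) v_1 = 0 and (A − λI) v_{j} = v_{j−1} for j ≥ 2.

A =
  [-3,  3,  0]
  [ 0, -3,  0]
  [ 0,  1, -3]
A Jordan chain for λ = -3 of length 2:
v_1 = (3, 0, 1)ᵀ
v_2 = (0, 1, 0)ᵀ

Let N = A − (-3)·I. We want v_2 with N^2 v_2 = 0 but N^1 v_2 ≠ 0; then v_{j-1} := N · v_j for j = 2, …, 2.

Pick v_2 = (0, 1, 0)ᵀ.
Then v_1 = N · v_2 = (3, 0, 1)ᵀ.

Sanity check: (A − (-3)·I) v_1 = (0, 0, 0)ᵀ = 0. ✓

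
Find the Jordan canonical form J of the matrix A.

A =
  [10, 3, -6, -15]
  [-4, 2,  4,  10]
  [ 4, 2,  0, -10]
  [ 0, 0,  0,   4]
J_2(4) ⊕ J_1(4) ⊕ J_1(4)

The characteristic polynomial is
  det(x·I − A) = x^4 - 16*x^3 + 96*x^2 - 256*x + 256 = (x - 4)^4

Eigenvalues and multiplicities (the geometric multiplicity of λ is n − rank(A − λI), which equals the number of Jordan blocks for λ):
  λ = 4: algebraic multiplicity = 4, geometric multiplicity = 3

Determining the block sizes for each eigenvalue:
  λ = 4: 3 blocks summing to 4 forces exactly one block of size 2 and the rest size 1 → block sizes [2, 1, 1]

Assembling the blocks gives a Jordan form
J =
  [4, 1, 0, 0]
  [0, 4, 0, 0]
  [0, 0, 4, 0]
  [0, 0, 0, 4]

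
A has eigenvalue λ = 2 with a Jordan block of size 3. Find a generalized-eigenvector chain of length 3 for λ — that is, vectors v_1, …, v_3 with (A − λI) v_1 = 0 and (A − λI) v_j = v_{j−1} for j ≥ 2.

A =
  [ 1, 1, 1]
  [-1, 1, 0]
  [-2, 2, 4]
A Jordan chain for λ = 2 of length 3:
v_1 = (-2, 2, -4)ᵀ
v_2 = (-1, -1, -2)ᵀ
v_3 = (1, 0, 0)ᵀ

Let N = A − (2)·I. We want v_3 with N^3 v_3 = 0 but N^2 v_3 ≠ 0; then v_{j-1} := N · v_j for j = 3, …, 2.

Pick v_3 = (1, 0, 0)ᵀ.
Then v_2 = N · v_3 = (-1, -1, -2)ᵀ.
Then v_1 = N · v_2 = (-2, 2, -4)ᵀ.

Sanity check: (A − (2)·I) v_1 = (0, 0, 0)ᵀ = 0. ✓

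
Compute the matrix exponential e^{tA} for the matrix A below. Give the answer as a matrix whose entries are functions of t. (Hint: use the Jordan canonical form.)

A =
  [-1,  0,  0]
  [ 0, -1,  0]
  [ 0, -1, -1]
e^{tA} =
  [exp(-t), 0, 0]
  [0, exp(-t), 0]
  [0, -t*exp(-t), exp(-t)]

Strategy: write A = P · J · P⁻¹ where J is a Jordan canonical form, so e^{tA} = P · e^{tJ} · P⁻¹, and e^{tJ} can be computed block-by-block.

A has Jordan form
J =
  [-1,  1,  0]
  [ 0, -1,  0]
  [ 0,  0, -1]
(up to reordering of blocks).

Per-block formulas:
  For a 1×1 block at λ = -1: exp(t · [-1]) = [e^(-1t)].
  For a 2×2 Jordan block J_2(-1): exp(t · J_2(-1)) = e^(-1t)·(I + t·N), where N is the 2×2 nilpotent shift.

After assembling e^{tJ} and conjugating by P, we get:

e^{tA} =
  [exp(-t), 0, 0]
  [0, exp(-t), 0]
  [0, -t*exp(-t), exp(-t)]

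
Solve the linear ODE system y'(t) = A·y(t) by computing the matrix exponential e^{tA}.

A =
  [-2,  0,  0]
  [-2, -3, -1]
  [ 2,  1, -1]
e^{tA} =
  [exp(-2*t), 0, 0]
  [-2*t*exp(-2*t), -t*exp(-2*t) + exp(-2*t), -t*exp(-2*t)]
  [2*t*exp(-2*t), t*exp(-2*t), t*exp(-2*t) + exp(-2*t)]

Strategy: write A = P · J · P⁻¹ where J is a Jordan canonical form, so e^{tA} = P · e^{tJ} · P⁻¹, and e^{tJ} can be computed block-by-block.

A has Jordan form
J =
  [-2,  1,  0]
  [ 0, -2,  0]
  [ 0,  0, -2]
(up to reordering of blocks).

Per-block formulas:
  For a 2×2 Jordan block J_2(-2): exp(t · J_2(-2)) = e^(-2t)·(I + t·N), where N is the 2×2 nilpotent shift.
  For a 1×1 block at λ = -2: exp(t · [-2]) = [e^(-2t)].

After assembling e^{tJ} and conjugating by P, we get:

e^{tA} =
  [exp(-2*t), 0, 0]
  [-2*t*exp(-2*t), -t*exp(-2*t) + exp(-2*t), -t*exp(-2*t)]
  [2*t*exp(-2*t), t*exp(-2*t), t*exp(-2*t) + exp(-2*t)]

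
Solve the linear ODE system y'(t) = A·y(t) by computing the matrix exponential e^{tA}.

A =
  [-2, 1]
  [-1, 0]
e^{tA} =
  [-t*exp(-t) + exp(-t), t*exp(-t)]
  [-t*exp(-t), t*exp(-t) + exp(-t)]

Strategy: write A = P · J · P⁻¹ where J is a Jordan canonical form, so e^{tA} = P · e^{tJ} · P⁻¹, and e^{tJ} can be computed block-by-block.

A has Jordan form
J =
  [-1,  1]
  [ 0, -1]
(up to reordering of blocks).

Per-block formulas:
  For a 2×2 Jordan block J_2(-1): exp(t · J_2(-1)) = e^(-1t)·(I + t·N), where N is the 2×2 nilpotent shift.

After assembling e^{tJ} and conjugating by P, we get:

e^{tA} =
  [-t*exp(-t) + exp(-t), t*exp(-t)]
  [-t*exp(-t), t*exp(-t) + exp(-t)]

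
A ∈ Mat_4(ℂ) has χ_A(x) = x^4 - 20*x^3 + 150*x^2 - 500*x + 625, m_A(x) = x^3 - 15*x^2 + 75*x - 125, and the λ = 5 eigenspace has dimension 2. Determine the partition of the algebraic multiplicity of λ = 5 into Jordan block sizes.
Block sizes for λ = 5: [3, 1]

Step 1 — from the characteristic polynomial, algebraic multiplicity of λ = 5 is 4. From dim ker(A − (5)·I) = 2, there are exactly 2 Jordan blocks for λ = 5.
Step 2 — from the minimal polynomial, the factor (x − 5)^3 tells us the largest block for λ = 5 has size 3.
Step 3 — with total size 4, 2 blocks, and largest block 3, the block sizes (in nonincreasing order) are [3, 1].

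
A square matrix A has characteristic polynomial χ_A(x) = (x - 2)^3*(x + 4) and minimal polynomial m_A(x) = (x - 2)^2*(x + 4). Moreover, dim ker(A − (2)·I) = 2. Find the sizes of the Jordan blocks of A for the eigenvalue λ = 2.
Block sizes for λ = 2: [2, 1]

Step 1 — from the characteristic polynomial, algebraic multiplicity of λ = 2 is 3. From dim ker(A − (2)·I) = 2, there are exactly 2 Jordan blocks for λ = 2.
Step 2 — from the minimal polynomial, the factor (x − 2)^2 tells us the largest block for λ = 2 has size 2.
Step 3 — with total size 3, 2 blocks, and largest block 2, the block sizes (in nonincreasing order) are [2, 1].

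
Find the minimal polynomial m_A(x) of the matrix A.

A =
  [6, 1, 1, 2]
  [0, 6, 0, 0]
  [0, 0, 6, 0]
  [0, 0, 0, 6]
x^2 - 12*x + 36

The characteristic polynomial is χ_A(x) = (x - 6)^4, so the eigenvalues are known. The minimal polynomial is
  m_A(x) = Π_λ (x − λ)^{k_λ}
where k_λ is the size of the *largest* Jordan block for λ (equivalently, the smallest k with (A − λI)^k v = 0 for every generalised eigenvector v of λ).

  λ = 6: largest Jordan block has size 2, contributing (x − 6)^2

So m_A(x) = (x - 6)^2 = x^2 - 12*x + 36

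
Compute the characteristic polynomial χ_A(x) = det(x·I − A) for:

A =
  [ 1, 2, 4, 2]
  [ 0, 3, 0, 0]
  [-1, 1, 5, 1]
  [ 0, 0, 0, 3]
x^4 - 12*x^3 + 54*x^2 - 108*x + 81

Expanding det(x·I − A) (e.g. by cofactor expansion or by noting that A is similar to its Jordan form J, which has the same characteristic polynomial as A) gives
  χ_A(x) = x^4 - 12*x^3 + 54*x^2 - 108*x + 81
which factors as (x - 3)^4. The eigenvalues (with algebraic multiplicities) are λ = 3 with multiplicity 4.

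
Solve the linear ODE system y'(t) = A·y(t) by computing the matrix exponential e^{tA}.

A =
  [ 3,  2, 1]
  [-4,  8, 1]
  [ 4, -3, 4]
e^{tA} =
  [-2*t*exp(5*t) + exp(5*t), -t^2*exp(5*t)/2 + 2*t*exp(5*t), -t^2*exp(5*t)/2 + t*exp(5*t)]
  [-4*t*exp(5*t), -t^2*exp(5*t) + 3*t*exp(5*t) + exp(5*t), -t^2*exp(5*t) + t*exp(5*t)]
  [4*t*exp(5*t), t^2*exp(5*t) - 3*t*exp(5*t), t^2*exp(5*t) - t*exp(5*t) + exp(5*t)]

Strategy: write A = P · J · P⁻¹ where J is a Jordan canonical form, so e^{tA} = P · e^{tJ} · P⁻¹, and e^{tJ} can be computed block-by-block.

A has Jordan form
J =
  [5, 1, 0]
  [0, 5, 1]
  [0, 0, 5]
(up to reordering of blocks).

Per-block formulas:
  For a 3×3 Jordan block J_3(5): exp(t · J_3(5)) = e^(5t)·(I + t·N + (t^2/2)·N^2), where N is the 3×3 nilpotent shift.

After assembling e^{tJ} and conjugating by P, we get:

e^{tA} =
  [-2*t*exp(5*t) + exp(5*t), -t^2*exp(5*t)/2 + 2*t*exp(5*t), -t^2*exp(5*t)/2 + t*exp(5*t)]
  [-4*t*exp(5*t), -t^2*exp(5*t) + 3*t*exp(5*t) + exp(5*t), -t^2*exp(5*t) + t*exp(5*t)]
  [4*t*exp(5*t), t^2*exp(5*t) - 3*t*exp(5*t), t^2*exp(5*t) - t*exp(5*t) + exp(5*t)]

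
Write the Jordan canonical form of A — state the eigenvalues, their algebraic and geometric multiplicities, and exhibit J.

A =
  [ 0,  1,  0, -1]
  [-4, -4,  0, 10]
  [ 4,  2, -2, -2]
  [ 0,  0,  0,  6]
J_2(-2) ⊕ J_1(-2) ⊕ J_1(6)

The characteristic polynomial is
  det(x·I − A) = x^4 - 24*x^2 - 64*x - 48 = (x - 6)*(x + 2)^3

Eigenvalues and multiplicities (the geometric multiplicity of λ is n − rank(A − λI), which equals the number of Jordan blocks for λ):
  λ = -2: algebraic multiplicity = 3, geometric multiplicity = 2
  λ = 6: algebraic multiplicity = 1, geometric multiplicity = 1

Determining the block sizes for each eigenvalue:
  λ = -2: 2 blocks summing to 3 forces exactly one block of size 2 and the rest size 1 → block sizes [2, 1]
  λ = 6: one block (gm = 1), so the single block has size am = 1 → block sizes [1]

Assembling the blocks gives a Jordan form
J =
  [-2,  1,  0, 0]
  [ 0, -2,  0, 0]
  [ 0,  0, -2, 0]
  [ 0,  0,  0, 6]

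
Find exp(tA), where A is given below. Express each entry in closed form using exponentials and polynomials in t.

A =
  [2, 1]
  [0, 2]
e^{tA} =
  [exp(2*t), t*exp(2*t)]
  [0, exp(2*t)]

Strategy: write A = P · J · P⁻¹ where J is a Jordan canonical form, so e^{tA} = P · e^{tJ} · P⁻¹, and e^{tJ} can be computed block-by-block.

A has Jordan form
J =
  [2, 1]
  [0, 2]
(up to reordering of blocks).

Per-block formulas:
  For a 2×2 Jordan block J_2(2): exp(t · J_2(2)) = e^(2t)·(I + t·N), where N is the 2×2 nilpotent shift.

After assembling e^{tJ} and conjugating by P, we get:

e^{tA} =
  [exp(2*t), t*exp(2*t)]
  [0, exp(2*t)]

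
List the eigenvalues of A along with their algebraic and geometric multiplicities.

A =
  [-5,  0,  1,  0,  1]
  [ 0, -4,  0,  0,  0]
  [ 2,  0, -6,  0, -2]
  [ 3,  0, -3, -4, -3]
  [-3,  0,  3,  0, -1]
λ = -4: alg = 5, geom = 4

Step 1 — factor the characteristic polynomial to read off the algebraic multiplicities:
  χ_A(x) = (x + 4)^5

Step 2 — compute geometric multiplicities via the rank-nullity identity g(λ) = n − rank(A − λI):
  rank(A − (-4)·I) = 1, so dim ker(A − (-4)·I) = n − 1 = 4

Summary:
  λ = -4: algebraic multiplicity = 5, geometric multiplicity = 4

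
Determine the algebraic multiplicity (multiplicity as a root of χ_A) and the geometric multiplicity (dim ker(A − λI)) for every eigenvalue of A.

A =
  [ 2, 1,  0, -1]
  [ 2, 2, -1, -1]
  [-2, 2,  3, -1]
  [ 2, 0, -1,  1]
λ = 2: alg = 4, geom = 2

Step 1 — factor the characteristic polynomial to read off the algebraic multiplicities:
  χ_A(x) = (x - 2)^4

Step 2 — compute geometric multiplicities via the rank-nullity identity g(λ) = n − rank(A − λI):
  rank(A − (2)·I) = 2, so dim ker(A − (2)·I) = n − 2 = 2

Summary:
  λ = 2: algebraic multiplicity = 4, geometric multiplicity = 2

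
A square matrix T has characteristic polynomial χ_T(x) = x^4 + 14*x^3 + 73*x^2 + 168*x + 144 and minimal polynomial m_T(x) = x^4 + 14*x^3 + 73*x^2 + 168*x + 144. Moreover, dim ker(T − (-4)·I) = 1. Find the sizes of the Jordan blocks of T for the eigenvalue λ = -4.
Block sizes for λ = -4: [2]

Step 1 — from the characteristic polynomial, algebraic multiplicity of λ = -4 is 2. From dim ker(T − (-4)·I) = 1, there are exactly 1 Jordan blocks for λ = -4.
Step 2 — from the minimal polynomial, the factor (x + 4)^2 tells us the largest block for λ = -4 has size 2.
Step 3 — with total size 2, 1 blocks, and largest block 2, the block sizes (in nonincreasing order) are [2].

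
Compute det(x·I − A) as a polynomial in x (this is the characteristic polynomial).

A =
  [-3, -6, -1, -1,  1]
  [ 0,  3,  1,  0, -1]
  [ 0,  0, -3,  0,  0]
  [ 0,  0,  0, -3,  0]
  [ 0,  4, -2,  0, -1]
x^5 + 7*x^4 + 10*x^3 - 18*x^2 - 27*x + 27

Expanding det(x·I − A) (e.g. by cofactor expansion or by noting that A is similar to its Jordan form J, which has the same characteristic polynomial as A) gives
  χ_A(x) = x^5 + 7*x^4 + 10*x^3 - 18*x^2 - 27*x + 27
which factors as (x - 1)^2*(x + 3)^3. The eigenvalues (with algebraic multiplicities) are λ = -3 with multiplicity 3, λ = 1 with multiplicity 2.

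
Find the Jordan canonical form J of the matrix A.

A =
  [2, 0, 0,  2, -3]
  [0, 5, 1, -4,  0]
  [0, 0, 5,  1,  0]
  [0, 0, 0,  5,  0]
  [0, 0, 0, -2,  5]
J_1(2) ⊕ J_3(5) ⊕ J_1(5)

The characteristic polynomial is
  det(x·I − A) = x^5 - 22*x^4 + 190*x^3 - 800*x^2 + 1625*x - 1250 = (x - 5)^4*(x - 2)

Eigenvalues and multiplicities (the geometric multiplicity of λ is n − rank(A − λI), which equals the number of Jordan blocks for λ):
  λ = 2: algebraic multiplicity = 1, geometric multiplicity = 1
  λ = 5: algebraic multiplicity = 4, geometric multiplicity = 2

Determining the block sizes for each eigenvalue:
  λ = 2: one block (gm = 1), so the single block has size am = 1 → block sizes [1]
  λ = 5: with am = 4 and gm = 2, the partition is not yet determined (e.g. several partitions of 4 into 2 parts exist). Let N = A − (5)·I. Computing rank(N^1) = 3, rank(N^2) = 2, rank(N^3) = 1; the number of blocks of size ≥ j is rank(N^{j−1}) − rank(N^j), giving [2, 1, 1]. So we have 1 block(s) of size 3, 1 block(s) of size 1 → block sizes [3, 1]

Assembling the blocks gives a Jordan form
J =
  [2, 0, 0, 0, 0]
  [0, 5, 1, 0, 0]
  [0, 0, 5, 1, 0]
  [0, 0, 0, 5, 0]
  [0, 0, 0, 0, 5]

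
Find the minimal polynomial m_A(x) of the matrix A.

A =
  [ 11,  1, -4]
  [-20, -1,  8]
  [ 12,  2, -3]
x^3 - 7*x^2 + 11*x - 5

The characteristic polynomial is χ_A(x) = (x - 5)*(x - 1)^2, so the eigenvalues are known. The minimal polynomial is
  m_A(x) = Π_λ (x − λ)^{k_λ}
where k_λ is the size of the *largest* Jordan block for λ (equivalently, the smallest k with (A − λI)^k v = 0 for every generalised eigenvector v of λ).

  λ = 1: largest Jordan block has size 2, contributing (x − 1)^2
  λ = 5: largest Jordan block has size 1, contributing (x − 5)

So m_A(x) = (x - 5)*(x - 1)^2 = x^3 - 7*x^2 + 11*x - 5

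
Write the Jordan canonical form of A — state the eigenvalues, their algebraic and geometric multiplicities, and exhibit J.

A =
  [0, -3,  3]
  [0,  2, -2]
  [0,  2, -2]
J_2(0) ⊕ J_1(0)

The characteristic polynomial is
  det(x·I − A) = x^3

Eigenvalues and multiplicities (the geometric multiplicity of λ is n − rank(A − λI), which equals the number of Jordan blocks for λ):
  λ = 0: algebraic multiplicity = 3, geometric multiplicity = 2

Determining the block sizes for each eigenvalue:
  λ = 0: 2 blocks summing to 3 forces exactly one block of size 2 and the rest size 1 → block sizes [2, 1]

Assembling the blocks gives a Jordan form
J =
  [0, 1, 0]
  [0, 0, 0]
  [0, 0, 0]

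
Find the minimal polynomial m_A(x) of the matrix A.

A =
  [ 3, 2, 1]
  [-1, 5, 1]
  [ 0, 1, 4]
x^3 - 12*x^2 + 48*x - 64

The characteristic polynomial is χ_A(x) = (x - 4)^3, so the eigenvalues are known. The minimal polynomial is
  m_A(x) = Π_λ (x − λ)^{k_λ}
where k_λ is the size of the *largest* Jordan block for λ (equivalently, the smallest k with (A − λI)^k v = 0 for every generalised eigenvector v of λ).

  λ = 4: largest Jordan block has size 3, contributing (x − 4)^3

So m_A(x) = (x - 4)^3 = x^3 - 12*x^2 + 48*x - 64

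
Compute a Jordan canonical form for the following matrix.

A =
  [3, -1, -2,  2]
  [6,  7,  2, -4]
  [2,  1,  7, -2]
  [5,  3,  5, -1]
J_2(3) ⊕ J_2(5)

The characteristic polynomial is
  det(x·I − A) = x^4 - 16*x^3 + 94*x^2 - 240*x + 225 = (x - 5)^2*(x - 3)^2

Eigenvalues and multiplicities (the geometric multiplicity of λ is n − rank(A − λI), which equals the number of Jordan blocks for λ):
  λ = 3: algebraic multiplicity = 2, geometric multiplicity = 1
  λ = 5: algebraic multiplicity = 2, geometric multiplicity = 1

Determining the block sizes for each eigenvalue:
  λ = 3: one block (gm = 1), so the single block has size am = 2 → block sizes [2]
  λ = 5: one block (gm = 1), so the single block has size am = 2 → block sizes [2]

Assembling the blocks gives a Jordan form
J =
  [3, 1, 0, 0]
  [0, 3, 0, 0]
  [0, 0, 5, 1]
  [0, 0, 0, 5]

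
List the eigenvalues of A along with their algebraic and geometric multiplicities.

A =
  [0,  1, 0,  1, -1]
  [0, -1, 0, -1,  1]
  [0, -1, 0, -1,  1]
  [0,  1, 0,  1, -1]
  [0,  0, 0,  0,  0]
λ = 0: alg = 5, geom = 4

Step 1 — factor the characteristic polynomial to read off the algebraic multiplicities:
  χ_A(x) = x^5

Step 2 — compute geometric multiplicities via the rank-nullity identity g(λ) = n − rank(A − λI):
  rank(A − (0)·I) = 1, so dim ker(A − (0)·I) = n − 1 = 4

Summary:
  λ = 0: algebraic multiplicity = 5, geometric multiplicity = 4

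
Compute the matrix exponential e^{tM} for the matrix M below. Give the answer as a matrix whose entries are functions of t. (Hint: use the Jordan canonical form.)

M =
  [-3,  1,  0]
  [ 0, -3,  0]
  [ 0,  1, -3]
e^{tM} =
  [exp(-3*t), t*exp(-3*t), 0]
  [0, exp(-3*t), 0]
  [0, t*exp(-3*t), exp(-3*t)]

Strategy: write M = P · J · P⁻¹ where J is a Jordan canonical form, so e^{tM} = P · e^{tJ} · P⁻¹, and e^{tJ} can be computed block-by-block.

M has Jordan form
J =
  [-3,  1,  0]
  [ 0, -3,  0]
  [ 0,  0, -3]
(up to reordering of blocks).

Per-block formulas:
  For a 2×2 Jordan block J_2(-3): exp(t · J_2(-3)) = e^(-3t)·(I + t·N), where N is the 2×2 nilpotent shift.
  For a 1×1 block at λ = -3: exp(t · [-3]) = [e^(-3t)].

After assembling e^{tJ} and conjugating by P, we get:

e^{tM} =
  [exp(-3*t), t*exp(-3*t), 0]
  [0, exp(-3*t), 0]
  [0, t*exp(-3*t), exp(-3*t)]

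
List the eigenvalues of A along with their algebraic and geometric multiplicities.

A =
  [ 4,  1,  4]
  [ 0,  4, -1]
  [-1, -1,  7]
λ = 5: alg = 3, geom = 1

Step 1 — factor the characteristic polynomial to read off the algebraic multiplicities:
  χ_A(x) = (x - 5)^3

Step 2 — compute geometric multiplicities via the rank-nullity identity g(λ) = n − rank(A − λI):
  rank(A − (5)·I) = 2, so dim ker(A − (5)·I) = n − 2 = 1

Summary:
  λ = 5: algebraic multiplicity = 3, geometric multiplicity = 1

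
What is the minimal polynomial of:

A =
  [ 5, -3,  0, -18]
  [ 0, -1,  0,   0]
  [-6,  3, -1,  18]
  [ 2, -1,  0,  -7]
x^2 + 2*x + 1

The characteristic polynomial is χ_A(x) = (x + 1)^4, so the eigenvalues are known. The minimal polynomial is
  m_A(x) = Π_λ (x − λ)^{k_λ}
where k_λ is the size of the *largest* Jordan block for λ (equivalently, the smallest k with (A − λI)^k v = 0 for every generalised eigenvector v of λ).

  λ = -1: largest Jordan block has size 2, contributing (x + 1)^2

So m_A(x) = (x + 1)^2 = x^2 + 2*x + 1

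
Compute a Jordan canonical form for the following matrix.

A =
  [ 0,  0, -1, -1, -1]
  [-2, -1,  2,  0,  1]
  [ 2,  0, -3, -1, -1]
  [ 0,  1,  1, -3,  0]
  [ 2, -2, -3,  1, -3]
J_3(-2) ⊕ J_1(-2) ⊕ J_1(-2)

The characteristic polynomial is
  det(x·I − A) = x^5 + 10*x^4 + 40*x^3 + 80*x^2 + 80*x + 32 = (x + 2)^5

Eigenvalues and multiplicities (the geometric multiplicity of λ is n − rank(A − λI), which equals the number of Jordan blocks for λ):
  λ = -2: algebraic multiplicity = 5, geometric multiplicity = 3

Determining the block sizes for each eigenvalue:
  λ = -2: with am = 5 and gm = 3, the partition is not yet determined (e.g. several partitions of 5 into 3 parts exist). Let N = A − (-2)·I. Computing rank(N^1) = 2, rank(N^2) = 1, rank(N^3) = 0; the number of blocks of size ≥ j is rank(N^{j−1}) − rank(N^j), giving [3, 1, 1]. So we have 1 block(s) of size 3, 2 block(s) of size 1 → block sizes [3, 1, 1]

Assembling the blocks gives a Jordan form
J =
  [-2,  1,  0,  0,  0]
  [ 0, -2,  1,  0,  0]
  [ 0,  0, -2,  0,  0]
  [ 0,  0,  0, -2,  0]
  [ 0,  0,  0,  0, -2]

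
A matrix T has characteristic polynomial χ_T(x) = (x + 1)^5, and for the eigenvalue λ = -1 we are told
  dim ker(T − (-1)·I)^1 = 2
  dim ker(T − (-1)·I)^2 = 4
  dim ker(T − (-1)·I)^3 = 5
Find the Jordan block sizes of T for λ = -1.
Block sizes for λ = -1: [3, 2]

From the dimensions of kernels of powers, the number of Jordan blocks of size at least j is d_j − d_{j−1} where d_j = dim ker(N^j) (with d_0 = 0). Computing the differences gives [2, 2, 1].
The number of blocks of size exactly k is (#blocks of size ≥ k) − (#blocks of size ≥ k + 1), so the partition is: 1 block(s) of size 2, 1 block(s) of size 3.
In nonincreasing order the block sizes are [3, 2].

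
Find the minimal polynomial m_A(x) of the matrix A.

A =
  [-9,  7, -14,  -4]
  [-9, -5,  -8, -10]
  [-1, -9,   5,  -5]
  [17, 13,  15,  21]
x^4 - 12*x^3 + 36*x^2

The characteristic polynomial is χ_A(x) = x^2*(x - 6)^2, so the eigenvalues are known. The minimal polynomial is
  m_A(x) = Π_λ (x − λ)^{k_λ}
where k_λ is the size of the *largest* Jordan block for λ (equivalently, the smallest k with (A − λI)^k v = 0 for every generalised eigenvector v of λ).

  λ = 0: largest Jordan block has size 2, contributing (x − 0)^2
  λ = 6: largest Jordan block has size 2, contributing (x − 6)^2

So m_A(x) = x^2*(x - 6)^2 = x^4 - 12*x^3 + 36*x^2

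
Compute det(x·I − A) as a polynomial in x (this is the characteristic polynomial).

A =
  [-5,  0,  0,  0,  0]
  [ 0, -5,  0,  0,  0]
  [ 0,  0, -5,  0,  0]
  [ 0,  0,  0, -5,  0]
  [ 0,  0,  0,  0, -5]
x^5 + 25*x^4 + 250*x^3 + 1250*x^2 + 3125*x + 3125

Expanding det(x·I − A) (e.g. by cofactor expansion or by noting that A is similar to its Jordan form J, which has the same characteristic polynomial as A) gives
  χ_A(x) = x^5 + 25*x^4 + 250*x^3 + 1250*x^2 + 3125*x + 3125
which factors as (x + 5)^5. The eigenvalues (with algebraic multiplicities) are λ = -5 with multiplicity 5.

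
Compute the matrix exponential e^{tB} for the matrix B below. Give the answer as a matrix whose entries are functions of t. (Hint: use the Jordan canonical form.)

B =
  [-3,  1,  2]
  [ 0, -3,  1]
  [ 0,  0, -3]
e^{tB} =
  [exp(-3*t), t*exp(-3*t), t^2*exp(-3*t)/2 + 2*t*exp(-3*t)]
  [0, exp(-3*t), t*exp(-3*t)]
  [0, 0, exp(-3*t)]

Strategy: write B = P · J · P⁻¹ where J is a Jordan canonical form, so e^{tB} = P · e^{tJ} · P⁻¹, and e^{tJ} can be computed block-by-block.

B has Jordan form
J =
  [-3,  1,  0]
  [ 0, -3,  1]
  [ 0,  0, -3]
(up to reordering of blocks).

Per-block formulas:
  For a 3×3 Jordan block J_3(-3): exp(t · J_3(-3)) = e^(-3t)·(I + t·N + (t^2/2)·N^2), where N is the 3×3 nilpotent shift.

After assembling e^{tJ} and conjugating by P, we get:

e^{tB} =
  [exp(-3*t), t*exp(-3*t), t^2*exp(-3*t)/2 + 2*t*exp(-3*t)]
  [0, exp(-3*t), t*exp(-3*t)]
  [0, 0, exp(-3*t)]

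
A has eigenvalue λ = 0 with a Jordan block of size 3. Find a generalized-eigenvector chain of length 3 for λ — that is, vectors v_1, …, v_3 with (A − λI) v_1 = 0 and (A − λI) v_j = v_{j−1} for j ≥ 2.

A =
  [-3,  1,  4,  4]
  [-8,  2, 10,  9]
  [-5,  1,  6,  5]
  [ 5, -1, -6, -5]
A Jordan chain for λ = 0 of length 3:
v_1 = (1, 3, 2, -2)ᵀ
v_2 = (-3, -8, -5, 5)ᵀ
v_3 = (1, 0, 0, 0)ᵀ

Let N = A − (0)·I. We want v_3 with N^3 v_3 = 0 but N^2 v_3 ≠ 0; then v_{j-1} := N · v_j for j = 3, …, 2.

Pick v_3 = (1, 0, 0, 0)ᵀ.
Then v_2 = N · v_3 = (-3, -8, -5, 5)ᵀ.
Then v_1 = N · v_2 = (1, 3, 2, -2)ᵀ.

Sanity check: (A − (0)·I) v_1 = (0, 0, 0, 0)ᵀ = 0. ✓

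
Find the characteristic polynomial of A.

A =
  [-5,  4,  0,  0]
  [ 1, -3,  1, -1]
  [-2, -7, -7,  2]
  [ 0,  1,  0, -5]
x^4 + 20*x^3 + 150*x^2 + 500*x + 625

Expanding det(x·I − A) (e.g. by cofactor expansion or by noting that A is similar to its Jordan form J, which has the same characteristic polynomial as A) gives
  χ_A(x) = x^4 + 20*x^3 + 150*x^2 + 500*x + 625
which factors as (x + 5)^4. The eigenvalues (with algebraic multiplicities) are λ = -5 with multiplicity 4.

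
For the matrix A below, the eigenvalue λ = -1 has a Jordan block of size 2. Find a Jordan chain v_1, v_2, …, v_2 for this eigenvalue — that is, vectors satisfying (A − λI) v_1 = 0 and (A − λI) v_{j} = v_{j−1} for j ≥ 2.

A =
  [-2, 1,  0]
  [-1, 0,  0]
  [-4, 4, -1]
A Jordan chain for λ = -1 of length 2:
v_1 = (-1, -1, -4)ᵀ
v_2 = (1, 0, 0)ᵀ

Let N = A − (-1)·I. We want v_2 with N^2 v_2 = 0 but N^1 v_2 ≠ 0; then v_{j-1} := N · v_j for j = 2, …, 2.

Pick v_2 = (1, 0, 0)ᵀ.
Then v_1 = N · v_2 = (-1, -1, -4)ᵀ.

Sanity check: (A − (-1)·I) v_1 = (0, 0, 0)ᵀ = 0. ✓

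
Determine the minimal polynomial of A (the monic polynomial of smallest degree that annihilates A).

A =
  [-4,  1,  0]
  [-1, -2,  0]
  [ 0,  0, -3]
x^2 + 6*x + 9

The characteristic polynomial is χ_A(x) = (x + 3)^3, so the eigenvalues are known. The minimal polynomial is
  m_A(x) = Π_λ (x − λ)^{k_λ}
where k_λ is the size of the *largest* Jordan block for λ (equivalently, the smallest k with (A − λI)^k v = 0 for every generalised eigenvector v of λ).

  λ = -3: largest Jordan block has size 2, contributing (x + 3)^2

So m_A(x) = (x + 3)^2 = x^2 + 6*x + 9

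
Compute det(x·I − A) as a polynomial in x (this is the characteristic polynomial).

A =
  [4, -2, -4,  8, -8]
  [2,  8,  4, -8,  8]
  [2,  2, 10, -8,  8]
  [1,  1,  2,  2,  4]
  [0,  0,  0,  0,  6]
x^5 - 30*x^4 + 360*x^3 - 2160*x^2 + 6480*x - 7776

Expanding det(x·I − A) (e.g. by cofactor expansion or by noting that A is similar to its Jordan form J, which has the same characteristic polynomial as A) gives
  χ_A(x) = x^5 - 30*x^4 + 360*x^3 - 2160*x^2 + 6480*x - 7776
which factors as (x - 6)^5. The eigenvalues (with algebraic multiplicities) are λ = 6 with multiplicity 5.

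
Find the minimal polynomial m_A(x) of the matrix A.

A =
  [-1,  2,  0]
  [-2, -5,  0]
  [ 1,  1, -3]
x^2 + 6*x + 9

The characteristic polynomial is χ_A(x) = (x + 3)^3, so the eigenvalues are known. The minimal polynomial is
  m_A(x) = Π_λ (x − λ)^{k_λ}
where k_λ is the size of the *largest* Jordan block for λ (equivalently, the smallest k with (A − λI)^k v = 0 for every generalised eigenvector v of λ).

  λ = -3: largest Jordan block has size 2, contributing (x + 3)^2

So m_A(x) = (x + 3)^2 = x^2 + 6*x + 9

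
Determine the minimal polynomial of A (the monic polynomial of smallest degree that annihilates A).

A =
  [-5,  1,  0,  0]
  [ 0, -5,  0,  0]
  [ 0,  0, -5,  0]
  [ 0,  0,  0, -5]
x^2 + 10*x + 25

The characteristic polynomial is χ_A(x) = (x + 5)^4, so the eigenvalues are known. The minimal polynomial is
  m_A(x) = Π_λ (x − λ)^{k_λ}
where k_λ is the size of the *largest* Jordan block for λ (equivalently, the smallest k with (A − λI)^k v = 0 for every generalised eigenvector v of λ).

  λ = -5: largest Jordan block has size 2, contributing (x + 5)^2

So m_A(x) = (x + 5)^2 = x^2 + 10*x + 25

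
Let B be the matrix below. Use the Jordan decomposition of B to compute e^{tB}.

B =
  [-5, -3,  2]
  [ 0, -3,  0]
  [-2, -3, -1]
e^{tB} =
  [-2*t*exp(-3*t) + exp(-3*t), -3*t*exp(-3*t), 2*t*exp(-3*t)]
  [0, exp(-3*t), 0]
  [-2*t*exp(-3*t), -3*t*exp(-3*t), 2*t*exp(-3*t) + exp(-3*t)]

Strategy: write B = P · J · P⁻¹ where J is a Jordan canonical form, so e^{tB} = P · e^{tJ} · P⁻¹, and e^{tJ} can be computed block-by-block.

B has Jordan form
J =
  [-3,  1,  0]
  [ 0, -3,  0]
  [ 0,  0, -3]
(up to reordering of blocks).

Per-block formulas:
  For a 2×2 Jordan block J_2(-3): exp(t · J_2(-3)) = e^(-3t)·(I + t·N), where N is the 2×2 nilpotent shift.
  For a 1×1 block at λ = -3: exp(t · [-3]) = [e^(-3t)].

After assembling e^{tJ} and conjugating by P, we get:

e^{tB} =
  [-2*t*exp(-3*t) + exp(-3*t), -3*t*exp(-3*t), 2*t*exp(-3*t)]
  [0, exp(-3*t), 0]
  [-2*t*exp(-3*t), -3*t*exp(-3*t), 2*t*exp(-3*t) + exp(-3*t)]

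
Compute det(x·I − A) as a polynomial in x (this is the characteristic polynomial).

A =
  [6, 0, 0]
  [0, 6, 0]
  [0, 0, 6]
x^3 - 18*x^2 + 108*x - 216

Expanding det(x·I − A) (e.g. by cofactor expansion or by noting that A is similar to its Jordan form J, which has the same characteristic polynomial as A) gives
  χ_A(x) = x^3 - 18*x^2 + 108*x - 216
which factors as (x - 6)^3. The eigenvalues (with algebraic multiplicities) are λ = 6 with multiplicity 3.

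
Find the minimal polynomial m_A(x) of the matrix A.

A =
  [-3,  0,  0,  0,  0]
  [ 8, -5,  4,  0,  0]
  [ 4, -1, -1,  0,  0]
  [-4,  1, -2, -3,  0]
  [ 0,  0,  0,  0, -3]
x^2 + 6*x + 9

The characteristic polynomial is χ_A(x) = (x + 3)^5, so the eigenvalues are known. The minimal polynomial is
  m_A(x) = Π_λ (x − λ)^{k_λ}
where k_λ is the size of the *largest* Jordan block for λ (equivalently, the smallest k with (A − λI)^k v = 0 for every generalised eigenvector v of λ).

  λ = -3: largest Jordan block has size 2, contributing (x + 3)^2

So m_A(x) = (x + 3)^2 = x^2 + 6*x + 9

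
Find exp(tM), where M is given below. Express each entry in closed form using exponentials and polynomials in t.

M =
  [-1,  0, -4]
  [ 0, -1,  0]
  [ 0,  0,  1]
e^{tM} =
  [exp(-t), 0, -2*exp(t) + 2*exp(-t)]
  [0, exp(-t), 0]
  [0, 0, exp(t)]

Strategy: write M = P · J · P⁻¹ where J is a Jordan canonical form, so e^{tM} = P · e^{tJ} · P⁻¹, and e^{tJ} can be computed block-by-block.

M has Jordan form
J =
  [-1,  0, 0]
  [ 0, -1, 0]
  [ 0,  0, 1]
(up to reordering of blocks).

Per-block formulas:
  For a 1×1 block at λ = -1: exp(t · [-1]) = [e^(-1t)].
  For a 1×1 block at λ = 1: exp(t · [1]) = [e^(1t)].

After assembling e^{tJ} and conjugating by P, we get:

e^{tM} =
  [exp(-t), 0, -2*exp(t) + 2*exp(-t)]
  [0, exp(-t), 0]
  [0, 0, exp(t)]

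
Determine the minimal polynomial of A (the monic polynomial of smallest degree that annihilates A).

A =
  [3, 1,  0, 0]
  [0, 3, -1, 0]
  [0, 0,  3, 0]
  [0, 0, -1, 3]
x^3 - 9*x^2 + 27*x - 27

The characteristic polynomial is χ_A(x) = (x - 3)^4, so the eigenvalues are known. The minimal polynomial is
  m_A(x) = Π_λ (x − λ)^{k_λ}
where k_λ is the size of the *largest* Jordan block for λ (equivalently, the smallest k with (A − λI)^k v = 0 for every generalised eigenvector v of λ).

  λ = 3: largest Jordan block has size 3, contributing (x − 3)^3

So m_A(x) = (x - 3)^3 = x^3 - 9*x^2 + 27*x - 27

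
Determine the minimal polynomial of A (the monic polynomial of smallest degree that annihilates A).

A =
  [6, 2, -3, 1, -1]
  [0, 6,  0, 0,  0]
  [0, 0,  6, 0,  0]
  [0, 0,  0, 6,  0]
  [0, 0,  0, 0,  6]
x^2 - 12*x + 36

The characteristic polynomial is χ_A(x) = (x - 6)^5, so the eigenvalues are known. The minimal polynomial is
  m_A(x) = Π_λ (x − λ)^{k_λ}
where k_λ is the size of the *largest* Jordan block for λ (equivalently, the smallest k with (A − λI)^k v = 0 for every generalised eigenvector v of λ).

  λ = 6: largest Jordan block has size 2, contributing (x − 6)^2

So m_A(x) = (x - 6)^2 = x^2 - 12*x + 36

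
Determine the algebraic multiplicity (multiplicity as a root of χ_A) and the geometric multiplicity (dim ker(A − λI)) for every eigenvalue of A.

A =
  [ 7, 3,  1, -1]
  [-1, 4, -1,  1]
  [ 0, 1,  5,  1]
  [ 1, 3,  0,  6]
λ = 5: alg = 2, geom = 1; λ = 6: alg = 2, geom = 1

Step 1 — factor the characteristic polynomial to read off the algebraic multiplicities:
  χ_A(x) = (x - 6)^2*(x - 5)^2

Step 2 — compute geometric multiplicities via the rank-nullity identity g(λ) = n − rank(A − λI):
  rank(A − (5)·I) = 3, so dim ker(A − (5)·I) = n − 3 = 1
  rank(A − (6)·I) = 3, so dim ker(A − (6)·I) = n − 3 = 1

Summary:
  λ = 5: algebraic multiplicity = 2, geometric multiplicity = 1
  λ = 6: algebraic multiplicity = 2, geometric multiplicity = 1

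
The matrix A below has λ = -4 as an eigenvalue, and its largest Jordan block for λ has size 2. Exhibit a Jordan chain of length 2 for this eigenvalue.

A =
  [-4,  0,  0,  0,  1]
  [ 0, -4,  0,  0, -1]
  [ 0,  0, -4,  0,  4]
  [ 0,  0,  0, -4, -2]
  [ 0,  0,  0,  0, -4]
A Jordan chain for λ = -4 of length 2:
v_1 = (1, -1, 4, -2, 0)ᵀ
v_2 = (0, 0, 0, 0, 1)ᵀ

Let N = A − (-4)·I. We want v_2 with N^2 v_2 = 0 but N^1 v_2 ≠ 0; then v_{j-1} := N · v_j for j = 2, …, 2.

Pick v_2 = (0, 0, 0, 0, 1)ᵀ.
Then v_1 = N · v_2 = (1, -1, 4, -2, 0)ᵀ.

Sanity check: (A − (-4)·I) v_1 = (0, 0, 0, 0, 0)ᵀ = 0. ✓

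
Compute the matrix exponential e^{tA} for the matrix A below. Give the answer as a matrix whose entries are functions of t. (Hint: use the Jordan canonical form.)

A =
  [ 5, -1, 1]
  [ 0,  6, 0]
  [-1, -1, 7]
e^{tA} =
  [-t*exp(6*t) + exp(6*t), -t*exp(6*t), t*exp(6*t)]
  [0, exp(6*t), 0]
  [-t*exp(6*t), -t*exp(6*t), t*exp(6*t) + exp(6*t)]

Strategy: write A = P · J · P⁻¹ where J is a Jordan canonical form, so e^{tA} = P · e^{tJ} · P⁻¹, and e^{tJ} can be computed block-by-block.

A has Jordan form
J =
  [6, 1, 0]
  [0, 6, 0]
  [0, 0, 6]
(up to reordering of blocks).

Per-block formulas:
  For a 2×2 Jordan block J_2(6): exp(t · J_2(6)) = e^(6t)·(I + t·N), where N is the 2×2 nilpotent shift.
  For a 1×1 block at λ = 6: exp(t · [6]) = [e^(6t)].

After assembling e^{tJ} and conjugating by P, we get:

e^{tA} =
  [-t*exp(6*t) + exp(6*t), -t*exp(6*t), t*exp(6*t)]
  [0, exp(6*t), 0]
  [-t*exp(6*t), -t*exp(6*t), t*exp(6*t) + exp(6*t)]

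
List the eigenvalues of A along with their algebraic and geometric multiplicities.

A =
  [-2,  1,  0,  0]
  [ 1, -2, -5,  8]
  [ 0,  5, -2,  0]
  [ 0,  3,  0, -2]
λ = -2: alg = 4, geom = 2

Step 1 — factor the characteristic polynomial to read off the algebraic multiplicities:
  χ_A(x) = (x + 2)^4

Step 2 — compute geometric multiplicities via the rank-nullity identity g(λ) = n − rank(A − λI):
  rank(A − (-2)·I) = 2, so dim ker(A − (-2)·I) = n − 2 = 2

Summary:
  λ = -2: algebraic multiplicity = 4, geometric multiplicity = 2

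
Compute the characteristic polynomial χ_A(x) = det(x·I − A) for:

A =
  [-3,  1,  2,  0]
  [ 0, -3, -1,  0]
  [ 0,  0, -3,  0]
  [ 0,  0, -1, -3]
x^4 + 12*x^3 + 54*x^2 + 108*x + 81

Expanding det(x·I − A) (e.g. by cofactor expansion or by noting that A is similar to its Jordan form J, which has the same characteristic polynomial as A) gives
  χ_A(x) = x^4 + 12*x^3 + 54*x^2 + 108*x + 81
which factors as (x + 3)^4. The eigenvalues (with algebraic multiplicities) are λ = -3 with multiplicity 4.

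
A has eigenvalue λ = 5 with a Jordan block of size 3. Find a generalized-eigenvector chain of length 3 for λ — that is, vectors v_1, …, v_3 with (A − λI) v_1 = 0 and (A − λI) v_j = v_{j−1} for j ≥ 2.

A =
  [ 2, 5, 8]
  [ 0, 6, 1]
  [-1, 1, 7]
A Jordan chain for λ = 5 of length 3:
v_1 = (1, -1, 1)ᵀ
v_2 = (-3, 0, -1)ᵀ
v_3 = (1, 0, 0)ᵀ

Let N = A − (5)·I. We want v_3 with N^3 v_3 = 0 but N^2 v_3 ≠ 0; then v_{j-1} := N · v_j for j = 3, …, 2.

Pick v_3 = (1, 0, 0)ᵀ.
Then v_2 = N · v_3 = (-3, 0, -1)ᵀ.
Then v_1 = N · v_2 = (1, -1, 1)ᵀ.

Sanity check: (A − (5)·I) v_1 = (0, 0, 0)ᵀ = 0. ✓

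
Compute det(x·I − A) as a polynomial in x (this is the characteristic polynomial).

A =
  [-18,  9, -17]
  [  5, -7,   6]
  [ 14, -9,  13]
x^3 + 12*x^2 + 48*x + 64

Expanding det(x·I − A) (e.g. by cofactor expansion or by noting that A is similar to its Jordan form J, which has the same characteristic polynomial as A) gives
  χ_A(x) = x^3 + 12*x^2 + 48*x + 64
which factors as (x + 4)^3. The eigenvalues (with algebraic multiplicities) are λ = -4 with multiplicity 3.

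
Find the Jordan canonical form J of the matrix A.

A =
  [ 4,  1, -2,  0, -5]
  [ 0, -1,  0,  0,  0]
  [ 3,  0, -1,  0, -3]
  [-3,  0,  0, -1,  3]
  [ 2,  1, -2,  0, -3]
J_2(-1) ⊕ J_1(-1) ⊕ J_1(-1) ⊕ J_1(2)

The characteristic polynomial is
  det(x·I − A) = x^5 + 2*x^4 - 2*x^3 - 8*x^2 - 7*x - 2 = (x - 2)*(x + 1)^4

Eigenvalues and multiplicities (the geometric multiplicity of λ is n − rank(A − λI), which equals the number of Jordan blocks for λ):
  λ = -1: algebraic multiplicity = 4, geometric multiplicity = 3
  λ = 2: algebraic multiplicity = 1, geometric multiplicity = 1

Determining the block sizes for each eigenvalue:
  λ = -1: 3 blocks summing to 4 forces exactly one block of size 2 and the rest size 1 → block sizes [2, 1, 1]
  λ = 2: one block (gm = 1), so the single block has size am = 1 → block sizes [1]

Assembling the blocks gives a Jordan form
J =
  [-1,  1,  0,  0, 0]
  [ 0, -1,  0,  0, 0]
  [ 0,  0, -1,  0, 0]
  [ 0,  0,  0, -1, 0]
  [ 0,  0,  0,  0, 2]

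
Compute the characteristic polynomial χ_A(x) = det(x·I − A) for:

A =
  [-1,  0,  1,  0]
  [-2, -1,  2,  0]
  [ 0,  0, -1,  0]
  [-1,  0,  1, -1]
x^4 + 4*x^3 + 6*x^2 + 4*x + 1

Expanding det(x·I − A) (e.g. by cofactor expansion or by noting that A is similar to its Jordan form J, which has the same characteristic polynomial as A) gives
  χ_A(x) = x^4 + 4*x^3 + 6*x^2 + 4*x + 1
which factors as (x + 1)^4. The eigenvalues (with algebraic multiplicities) are λ = -1 with multiplicity 4.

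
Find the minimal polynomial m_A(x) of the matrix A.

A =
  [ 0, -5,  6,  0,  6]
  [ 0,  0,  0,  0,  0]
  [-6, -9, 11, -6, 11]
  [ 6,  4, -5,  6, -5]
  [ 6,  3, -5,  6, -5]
x^4 - 12*x^3 + 36*x^2

The characteristic polynomial is χ_A(x) = x^3*(x - 6)^2, so the eigenvalues are known. The minimal polynomial is
  m_A(x) = Π_λ (x − λ)^{k_λ}
where k_λ is the size of the *largest* Jordan block for λ (equivalently, the smallest k with (A − λI)^k v = 0 for every generalised eigenvector v of λ).

  λ = 0: largest Jordan block has size 2, contributing (x − 0)^2
  λ = 6: largest Jordan block has size 2, contributing (x − 6)^2

So m_A(x) = x^2*(x - 6)^2 = x^4 - 12*x^3 + 36*x^2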